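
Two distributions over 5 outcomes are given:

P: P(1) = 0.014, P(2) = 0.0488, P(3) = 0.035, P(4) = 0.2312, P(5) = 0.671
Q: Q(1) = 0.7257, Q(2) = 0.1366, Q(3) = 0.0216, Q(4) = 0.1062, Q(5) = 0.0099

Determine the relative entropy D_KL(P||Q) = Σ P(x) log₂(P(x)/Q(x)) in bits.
4.2132 bits

D_KL(P||Q) = Σ P(x) log₂(P(x)/Q(x))

Computing term by term:
  P(1)·log₂(P(1)/Q(1)) = 0.014·log₂(0.014/0.7257) = -0.07974
  P(2)·log₂(P(2)/Q(2)) = 0.0488·log₂(0.0488/0.1366) = -0.07247
  P(3)·log₂(P(3)/Q(3)) = 0.035·log₂(0.035/0.0216) = 0.02437
  P(4)·log₂(P(4)/Q(4)) = 0.2312·log₂(0.2312/0.1062) = 0.25949
  P(5)·log₂(P(5)/Q(5)) = 0.671·log₂(0.671/0.0099) = 4.08152

D_KL(P||Q) = -0.07974 - 0.07247 + 0.02437 + 0.25949 + 4.08152 = 4.21317 ≈ 4.2132 bits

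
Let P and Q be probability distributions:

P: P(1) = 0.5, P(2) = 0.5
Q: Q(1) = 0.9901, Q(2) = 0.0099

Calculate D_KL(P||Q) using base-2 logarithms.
2.3364 bits

D_KL(P||Q) = Σ P(x) log₂(P(x)/Q(x))

Computing term by term:
  P(1)·log₂(P(1)/Q(1)) = 0.5·log₂(0.5/0.9901) = -0.49282
  P(2)·log₂(P(2)/Q(2)) = 0.5·log₂(0.5/0.0099) = 2.82918

D_KL(P||Q) = -0.49282 + 2.82918 = 2.33636 ≈ 2.3364 bits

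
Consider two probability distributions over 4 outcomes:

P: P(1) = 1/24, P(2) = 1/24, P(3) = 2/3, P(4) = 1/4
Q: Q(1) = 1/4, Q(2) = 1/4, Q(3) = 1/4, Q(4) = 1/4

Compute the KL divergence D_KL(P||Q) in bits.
0.7279 bits

D_KL(P||Q) = Σ P(x) log₂(P(x)/Q(x))

Computing term by term:
  P(1)·log₂(P(1)/Q(1)) = (1/24)·log₂((1/24)/(1/4)) = -0.10771
  P(2)·log₂(P(2)/Q(2)) = (1/24)·log₂((1/24)/(1/4)) = -0.10771
  P(3)·log₂(P(3)/Q(3)) = (2/3)·log₂((2/3)/(1/4)) = 0.94336
  P(4)·log₂(P(4)/Q(4)) = (1/4)·log₂((1/4)/(1/4)) = 0.00000

D_KL(P||Q) = -0.10771 - 0.10771 + 0.94336 + 0.00000 = 0.72794 ≈ 0.7279 bits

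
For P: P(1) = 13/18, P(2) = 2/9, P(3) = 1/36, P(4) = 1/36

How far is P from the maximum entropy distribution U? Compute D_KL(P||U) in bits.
0.8915 bits

U(i) = 1/4 for all i

D_KL(P||U) = Σ P(x) log₂(P(x) / (1/4))
           = Σ P(x) log₂(P(x)) + log₂(4)
           = log₂(4) - H(P)

H(P) = -Σ P(x) log₂(P(x)):
  -P(1)·log₂(P(1)) = -(13/18)·log₂(13/18) = 0.33907
  -P(2)·log₂(P(2)) = -(2/9)·log₂(2/9) = 0.48221
  -P(3)·log₂(P(3)) = -(1/36)·log₂(1/36) = 0.14361
  -P(4)·log₂(P(4)) = -(1/36)·log₂(1/36) = 0.14361
H(P) = 0.33907 + 0.48221 + 0.14361 + 0.14361 = 1.10850 bits

log₂(4) = 2.00000 bits

D_KL(P||U) = 2.00000 - 1.10850 = 0.89150 ≈ 0.8915 bits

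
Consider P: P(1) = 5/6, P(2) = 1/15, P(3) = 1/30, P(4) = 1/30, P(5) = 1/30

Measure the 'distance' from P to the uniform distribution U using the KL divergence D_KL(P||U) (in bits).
1.3516 bits

U(i) = 1/5 for all i

D_KL(P||U) = Σ P(x) log₂(P(x) / (1/5))
           = Σ P(x) log₂(P(x)) + log₂(5)
           = log₂(5) - H(P)

H(P) = -Σ P(x) log₂(P(x)):
  -P(1)·log₂(P(1)) = -(5/6)·log₂(5/6) = 0.21920
  -P(2)·log₂(P(2)) = -(1/15)·log₂(1/15) = 0.26046
  -P(3)·log₂(P(3)) = -(1/30)·log₂(1/30) = 0.16356
  -P(4)·log₂(P(4)) = -(1/30)·log₂(1/30) = 0.16356
  -P(5)·log₂(P(5)) = -(1/30)·log₂(1/30) = 0.16356
H(P) = 0.21920 + 0.26046 + 0.16356 + 0.16356 + 0.16356 = 0.97034 bits

log₂(5) = 2.32193 bits

D_KL(P||U) = 2.32193 - 0.97034 = 1.35159 ≈ 1.3516 bits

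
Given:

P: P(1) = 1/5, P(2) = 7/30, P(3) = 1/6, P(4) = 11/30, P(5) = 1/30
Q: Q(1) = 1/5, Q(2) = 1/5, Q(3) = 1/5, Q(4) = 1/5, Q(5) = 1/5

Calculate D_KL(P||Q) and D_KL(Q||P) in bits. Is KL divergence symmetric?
D_KL(P||Q) = 0.2425 bits, D_KL(Q||P) = 0.3502 bits. No, KL divergence is not symmetric.

D_KL(P||Q) = Σ P(x) log₂(P(x)/Q(x))

Computing term by term:
  P(1)·log₂(P(1)/Q(1)) = (1/5)·log₂((1/5)/(1/5)) = 0.00000
  P(2)·log₂(P(2)/Q(2)) = (7/30)·log₂((7/30)/(1/5)) = 0.05189
  P(3)·log₂(P(3)/Q(3)) = (1/6)·log₂((1/6)/(1/5)) = -0.04384
  P(4)·log₂(P(4)/Q(4)) = (11/30)·log₂((11/30)/(1/5)) = 0.32064
  P(5)·log₂(P(5)/Q(5)) = (1/30)·log₂((1/30)/(1/5)) = -0.08617

D_KL(P||Q) = 0.00000 + 0.05189 - 0.04384 + 0.32064 - 0.08617 = 0.24252 ≈ 0.2425 bits

D_KL(Q||P) = Σ Q(x) log₂(Q(x)/P(x))

Computing term by term:
  Q(1)·log₂(Q(1)/P(1)) = (1/5)·log₂((1/5)/(1/5)) = 0.00000
  Q(2)·log₂(Q(2)/P(2)) = (1/5)·log₂((1/5)/(7/30)) = -0.04448
  Q(3)·log₂(Q(3)/P(3)) = (1/5)·log₂((1/5)/(1/6)) = 0.05261
  Q(4)·log₂(Q(4)/P(4)) = (1/5)·log₂((1/5)/(11/30)) = -0.17489
  Q(5)·log₂(Q(5)/P(5)) = (1/5)·log₂((1/5)/(1/30)) = 0.51699

D_KL(Q||P) = 0.00000 - 0.04448 + 0.05261 - 0.17489 + 0.51699 = 0.35023 ≈ 0.3502 bits

These are NOT equal (difference: 0.1077 bits). KL divergence is asymmetric: D_KL(P||Q) ≠ D_KL(Q||P) in general.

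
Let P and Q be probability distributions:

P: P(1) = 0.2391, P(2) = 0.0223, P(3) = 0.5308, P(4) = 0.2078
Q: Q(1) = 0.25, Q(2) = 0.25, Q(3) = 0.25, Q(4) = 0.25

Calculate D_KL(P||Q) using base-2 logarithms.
0.4280 bits

D_KL(P||Q) = Σ P(x) log₂(P(x)/Q(x))

Computing term by term:
  P(1)·log₂(P(1)/Q(1)) = 0.2391·log₂(0.2391/0.25) = -0.01538
  P(2)·log₂(P(2)/Q(2)) = 0.0223·log₂(0.0223/0.25) = -0.07776
  P(3)·log₂(P(3)/Q(3)) = 0.5308·log₂(0.5308/0.25) = 0.57658
  P(4)·log₂(P(4)/Q(4)) = 0.2078·log₂(0.2078/0.25) = -0.05543

D_KL(P||Q) = -0.01538 - 0.07776 + 0.57658 - 0.05543 = 0.42801 ≈ 0.4280 bits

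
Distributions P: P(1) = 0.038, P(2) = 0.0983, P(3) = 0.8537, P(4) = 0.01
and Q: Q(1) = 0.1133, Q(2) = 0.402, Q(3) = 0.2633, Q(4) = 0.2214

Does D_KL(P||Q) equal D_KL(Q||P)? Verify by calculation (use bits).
D_KL(P||Q) = 1.1444 bits, D_KL(Q||P) = 1.5379 bits. No — D_KL(P||Q) ≠ D_KL(Q||P) for this pair.

D_KL(P||Q) = Σ P(x) log₂(P(x)/Q(x))

Computing term by term:
  P(1)·log₂(P(1)/Q(1)) = 0.038·log₂(0.038/0.1133) = -0.05989
  P(2)·log₂(P(2)/Q(2)) = 0.0983·log₂(0.0983/0.402) = -0.19974
  P(3)·log₂(P(3)/Q(3)) = 0.8537·log₂(0.8537/0.2633) = 1.44875
  P(4)·log₂(P(4)/Q(4)) = 0.01·log₂(0.01/0.2214) = -0.04469

D_KL(P||Q) = -0.05989 - 0.19974 + 1.44875 - 0.04469 = 1.14443 ≈ 1.1444 bits

D_KL(Q||P) = Σ Q(x) log₂(Q(x)/P(x))

Computing term by term:
  Q(1)·log₂(Q(1)/P(1)) = 0.1133·log₂(0.1133/0.038) = 0.17857
  Q(2)·log₂(Q(2)/P(2)) = 0.402·log₂(0.402/0.0983) = 0.81684
  Q(3)·log₂(Q(3)/P(3)) = 0.2633·log₂(0.2633/0.8537) = -0.44683
  Q(4)·log₂(Q(4)/P(4)) = 0.2214·log₂(0.2214/0.01) = 0.98934

D_KL(Q||P) = 0.17857 + 0.81684 - 0.44683 + 0.98934 = 1.53792 ≈ 1.5379 bits

These are NOT equal (difference: 0.3935 bits). KL divergence is asymmetric: D_KL(P||Q) ≠ D_KL(Q||P) in general.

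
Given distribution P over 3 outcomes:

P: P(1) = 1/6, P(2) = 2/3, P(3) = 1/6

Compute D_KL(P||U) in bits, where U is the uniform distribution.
0.3333 bits

U(i) = 1/3 for all i

D_KL(P||U) = Σ P(x) log₂(P(x) / (1/3))
           = Σ P(x) log₂(P(x)) + log₂(3)
           = log₂(3) - H(P)

H(P) = -Σ P(x) log₂(P(x)):
  -P(1)·log₂(P(1)) = -(1/6)·log₂(1/6) = 0.43083
  -P(2)·log₂(P(2)) = -(2/3)·log₂(2/3) = 0.38998
  -P(3)·log₂(P(3)) = -(1/6)·log₂(1/6) = 0.43083
H(P) = 0.43083 + 0.38998 + 0.43083 = 1.25164 bits

log₂(3) = 1.58496 bits

D_KL(P||U) = 1.58496 - 1.25164 = 0.33332 ≈ 0.3333 bits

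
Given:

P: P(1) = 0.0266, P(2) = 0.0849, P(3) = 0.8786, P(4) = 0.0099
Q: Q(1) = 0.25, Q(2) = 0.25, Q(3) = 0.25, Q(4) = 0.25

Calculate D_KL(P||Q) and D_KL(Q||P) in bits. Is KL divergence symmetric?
D_KL(P||Q) = 1.3288 bits, D_KL(Q||P) = 1.9089 bits. No, KL divergence is not symmetric.

D_KL(P||Q) = Σ P(x) log₂(P(x)/Q(x))

Computing term by term:
  P(1)·log₂(P(1)/Q(1)) = 0.0266·log₂(0.0266/0.25) = -0.08598
  P(2)·log₂(P(2)/Q(2)) = 0.0849·log₂(0.0849/0.25) = -0.13228
  P(3)·log₂(P(3)/Q(3)) = 0.8786·log₂(0.8786/0.25) = 1.59315
  P(4)·log₂(P(4)/Q(4)) = 0.0099·log₂(0.0099/0.25) = -0.04612

D_KL(P||Q) = -0.08598 - 0.13228 + 1.59315 - 0.04612 = 1.32877 ≈ 1.3288 bits

D_KL(Q||P) = Σ Q(x) log₂(Q(x)/P(x))

Computing term by term:
  Q(1)·log₂(Q(1)/P(1)) = 0.25·log₂(0.25/0.0266) = 0.80811
  Q(2)·log₂(Q(2)/P(2)) = 0.25·log₂(0.25/0.0849) = 0.38952
  Q(3)·log₂(Q(3)/P(3)) = 0.25·log₂(0.25/0.8786) = -0.45332
  Q(4)·log₂(Q(4)/P(4)) = 0.25·log₂(0.25/0.0099) = 1.16459

D_KL(Q||P) = 0.80811 + 0.38952 - 0.45332 + 1.16459 = 1.90890 ≈ 1.9089 bits

These are NOT equal (difference: 0.5801 bits). KL divergence is asymmetric: D_KL(P||Q) ≠ D_KL(Q||P) in general.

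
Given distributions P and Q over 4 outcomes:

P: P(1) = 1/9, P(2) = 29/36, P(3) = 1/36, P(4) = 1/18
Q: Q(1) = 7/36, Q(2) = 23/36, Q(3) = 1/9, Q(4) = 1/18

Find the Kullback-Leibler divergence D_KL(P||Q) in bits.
0.1241 bits

D_KL(P||Q) = Σ P(x) log₂(P(x)/Q(x))

Computing term by term:
  P(1)·log₂(P(1)/Q(1)) = (1/9)·log₂((1/9)/(7/36)) = -0.08971
  P(2)·log₂(P(2)/Q(2)) = (29/36)·log₂((29/36)/(23/36)) = 0.26939
  P(3)·log₂(P(3)/Q(3)) = (1/36)·log₂((1/36)/(1/9)) = -0.05556
  P(4)·log₂(P(4)/Q(4)) = (1/18)·log₂((1/18)/(1/18)) = 0.00000

D_KL(P||Q) = -0.08971 + 0.26939 - 0.05556 + 0.00000 = 0.12412 ≈ 0.1241 bits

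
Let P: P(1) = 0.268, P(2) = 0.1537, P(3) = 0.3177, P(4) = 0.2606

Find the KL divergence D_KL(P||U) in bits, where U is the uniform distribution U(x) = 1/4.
0.0445 bits

U(i) = 1/4 for all i

D_KL(P||U) = Σ P(x) log₂(P(x) / (1/4))
           = Σ P(x) log₂(P(x)) + log₂(4)
           = log₂(4) - H(P)

H(P) = -Σ P(x) log₂(P(x)):
  -P(1)·log₂(P(1)) = -(0.268)·log₂(0.268) = 0.50912
  -P(2)·log₂(P(2)) = -(0.1537)·log₂(0.1537) = 0.41527
  -P(3)·log₂(P(3)) = -(0.3177)·log₂(0.3177) = 0.52556
  -P(4)·log₂(P(4)) = -(0.2606)·log₂(0.2606) = 0.50559
H(P) = 0.50912 + 0.41527 + 0.52556 + 0.50559 = 1.95554 bits

log₂(4) = 2.00000 bits

D_KL(P||U) = 2.00000 - 1.95554 = 0.04446 ≈ 0.0445 bits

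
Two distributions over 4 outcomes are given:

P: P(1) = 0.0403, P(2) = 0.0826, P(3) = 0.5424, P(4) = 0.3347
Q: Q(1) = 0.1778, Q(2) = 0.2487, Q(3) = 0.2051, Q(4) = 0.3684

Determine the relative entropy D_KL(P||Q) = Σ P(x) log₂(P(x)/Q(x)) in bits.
0.4970 bits

D_KL(P||Q) = Σ P(x) log₂(P(x)/Q(x))

Computing term by term:
  P(1)·log₂(P(1)/Q(1)) = 0.0403·log₂(0.0403/0.1778) = -0.08630
  P(2)·log₂(P(2)/Q(2)) = 0.0826·log₂(0.0826/0.2487) = -0.13135
  P(3)·log₂(P(3)/Q(3)) = 0.5424·log₂(0.5424/0.2051) = 0.76100
  P(4)·log₂(P(4)/Q(4)) = 0.3347·log₂(0.3347/0.3684) = -0.04632

D_KL(P||Q) = -0.08630 - 0.13135 + 0.76100 - 0.04632 = 0.49703 ≈ 0.4970 bits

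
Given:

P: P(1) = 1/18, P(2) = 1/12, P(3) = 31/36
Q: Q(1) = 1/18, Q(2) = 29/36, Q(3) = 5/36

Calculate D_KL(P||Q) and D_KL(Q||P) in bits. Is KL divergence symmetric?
D_KL(P||Q) = 1.9939 bits, D_KL(Q||P) = 2.2710 bits. No, KL divergence is not symmetric.

D_KL(P||Q) = Σ P(x) log₂(P(x)/Q(x))

Computing term by term:
  P(1)·log₂(P(1)/Q(1)) = (1/18)·log₂((1/18)/(1/18)) = 0.00000
  P(2)·log₂(P(2)/Q(2)) = (1/12)·log₂((1/12)/(29/36)) = -0.27275
  P(3)·log₂(P(3)/Q(3)) = (31/36)·log₂((31/36)/(5/36)) = 2.26668

D_KL(P||Q) = 0.00000 - 0.27275 + 2.26668 = 1.99393 ≈ 1.9939 bits

D_KL(Q||P) = Σ Q(x) log₂(Q(x)/P(x))

Computing term by term:
  Q(1)·log₂(Q(1)/P(1)) = (1/18)·log₂((1/18)/(1/18)) = 0.00000
  Q(2)·log₂(Q(2)/P(2)) = (29/36)·log₂((29/36)/(1/12)) = 2.63660
  Q(3)·log₂(Q(3)/P(3)) = (5/36)·log₂((5/36)/(31/36)) = -0.36559

D_KL(Q||P) = 0.00000 + 2.63660 - 0.36559 = 2.27101 ≈ 2.2710 bits

These are NOT equal (difference: 0.2771 bits). KL divergence is asymmetric: D_KL(P||Q) ≠ D_KL(Q||P) in general.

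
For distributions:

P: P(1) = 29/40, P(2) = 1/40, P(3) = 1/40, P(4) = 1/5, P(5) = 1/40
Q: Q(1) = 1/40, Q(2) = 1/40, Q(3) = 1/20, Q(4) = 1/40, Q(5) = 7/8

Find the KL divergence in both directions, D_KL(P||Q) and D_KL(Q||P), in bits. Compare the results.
D_KL(P||Q) = 3.9688 bits, D_KL(Q||P) = 4.3417 bits. D_KL(Q||P) is larger than D_KL(P||Q) by 0.3729 bits; the two directions differ.

D_KL(P||Q) = Σ P(x) log₂(P(x)/Q(x))

Computing term by term:
  P(1)·log₂(P(1)/Q(1)) = (29/40)·log₂((29/40)/(1/40)) = 3.52204
  P(2)·log₂(P(2)/Q(2)) = (1/40)·log₂((1/40)/(1/40)) = 0.00000
  P(3)·log₂(P(3)/Q(3)) = (1/40)·log₂((1/40)/(1/20)) = -0.02500
  P(4)·log₂(P(4)/Q(4)) = (1/5)·log₂((1/5)/(1/40)) = 0.60000
  P(5)·log₂(P(5)/Q(5)) = (1/40)·log₂((1/40)/(7/8)) = -0.12823

D_KL(P||Q) = 3.52204 + 0.00000 - 0.02500 + 0.60000 - 0.12823 = 3.96881 ≈ 3.9688 bits

D_KL(Q||P) = Σ Q(x) log₂(Q(x)/P(x))

Computing term by term:
  Q(1)·log₂(Q(1)/P(1)) = (1/40)·log₂((1/40)/(29/40)) = -0.12145
  Q(2)·log₂(Q(2)/P(2)) = (1/40)·log₂((1/40)/(1/40)) = 0.00000
  Q(3)·log₂(Q(3)/P(3)) = (1/20)·log₂((1/20)/(1/40)) = 0.05000
  Q(4)·log₂(Q(4)/P(4)) = (1/40)·log₂((1/40)/(1/5)) = -0.07500
  Q(5)·log₂(Q(5)/P(5)) = (7/8)·log₂((7/8)/(1/40)) = 4.48812

D_KL(Q||P) = -0.12145 + 0.00000 + 0.05000 - 0.07500 + 4.48812 = 4.34167 ≈ 4.3417 bits

These are NOT equal (difference: 0.3729 bits). KL divergence is asymmetric: D_KL(P||Q) ≠ D_KL(Q||P) in general.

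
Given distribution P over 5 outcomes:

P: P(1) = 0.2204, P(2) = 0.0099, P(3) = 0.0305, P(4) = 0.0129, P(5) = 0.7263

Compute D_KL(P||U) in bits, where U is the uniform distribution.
1.2055 bits

U(i) = 1/5 for all i

D_KL(P||U) = Σ P(x) log₂(P(x) / (1/5))
           = Σ P(x) log₂(P(x)) + log₂(5)
           = log₂(5) - H(P)

H(P) = -Σ P(x) log₂(P(x)):
  -P(1)·log₂(P(1)) = -(0.2204)·log₂(0.2204) = 0.48087
  -P(2)·log₂(P(2)) = -(0.0099)·log₂(0.0099) = 0.06592
  -P(3)·log₂(P(3)) = -(0.0305)·log₂(0.0305) = 0.15357
  -P(4)·log₂(P(4)) = -(0.0129)·log₂(0.0129) = 0.08097
  -P(5)·log₂(P(5)) = -(0.7263)·log₂(0.7263) = 0.33509
H(P) = 0.48087 + 0.06592 + 0.15357 + 0.08097 + 0.33509 = 1.11642 bits

log₂(5) = 2.32193 bits

D_KL(P||U) = 2.32193 - 1.11642 = 1.20551 ≈ 1.2055 bits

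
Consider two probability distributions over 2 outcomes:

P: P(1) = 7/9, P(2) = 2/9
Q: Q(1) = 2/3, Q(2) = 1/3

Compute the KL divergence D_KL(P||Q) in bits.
0.0430 bits

D_KL(P||Q) = Σ P(x) log₂(P(x)/Q(x))

Computing term by term:
  P(1)·log₂(P(1)/Q(1)) = (7/9)·log₂((7/9)/(2/3)) = 0.17297
  P(2)·log₂(P(2)/Q(2)) = (2/9)·log₂((2/9)/(1/3)) = -0.12999

D_KL(P||Q) = 0.17297 - 0.12999 = 0.04298 ≈ 0.0430 bits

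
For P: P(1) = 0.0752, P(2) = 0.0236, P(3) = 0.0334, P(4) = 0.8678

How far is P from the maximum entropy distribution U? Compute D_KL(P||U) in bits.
1.2504 bits

U(i) = 1/4 for all i

D_KL(P||U) = Σ P(x) log₂(P(x) / (1/4))
           = Σ P(x) log₂(P(x)) + log₂(4)
           = log₂(4) - H(P)

H(P) = -Σ P(x) log₂(P(x)):
  -P(1)·log₂(P(1)) = -(0.0752)·log₂(0.0752) = 0.28073
  -P(2)·log₂(P(2)) = -(0.0236)·log₂(0.0236) = 0.12756
  -P(3)·log₂(P(3)) = -(0.0334)·log₂(0.0334) = 0.16379
  -P(4)·log₂(P(4)) = -(0.8678)·log₂(0.8678) = 0.17752
H(P) = 0.28073 + 0.12756 + 0.16379 + 0.17752 = 0.74960 bits

log₂(4) = 2.00000 bits

D_KL(P||U) = 2.00000 - 0.74960 = 1.25040 ≈ 1.2504 bits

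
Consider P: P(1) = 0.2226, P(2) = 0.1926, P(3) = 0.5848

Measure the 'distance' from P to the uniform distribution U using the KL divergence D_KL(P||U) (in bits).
0.1922 bits

U(i) = 1/3 for all i

D_KL(P||U) = Σ P(x) log₂(P(x) / (1/3))
           = Σ P(x) log₂(P(x)) + log₂(3)
           = log₂(3) - H(P)

H(P) = -Σ P(x) log₂(P(x)):
  -P(1)·log₂(P(1)) = -(0.2226)·log₂(0.2226) = 0.48248
  -P(2)·log₂(P(2)) = -(0.1926)·log₂(0.1926) = 0.45768
  -P(3)·log₂(P(3)) = -(0.5848)·log₂(0.5848) = 0.45263
H(P) = 0.48248 + 0.45768 + 0.45263 = 1.39279 bits

log₂(3) = 1.58496 bits

D_KL(P||U) = 1.58496 - 1.39279 = 0.19217 ≈ 0.1922 bits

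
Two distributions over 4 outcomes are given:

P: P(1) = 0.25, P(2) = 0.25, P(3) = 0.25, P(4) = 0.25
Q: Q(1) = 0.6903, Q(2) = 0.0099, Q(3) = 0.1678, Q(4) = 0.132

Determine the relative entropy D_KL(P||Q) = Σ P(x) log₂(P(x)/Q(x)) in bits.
1.1724 bits

D_KL(P||Q) = Σ P(x) log₂(P(x)/Q(x))

Computing term by term:
  P(1)·log₂(P(1)/Q(1)) = 0.25·log₂(0.25/0.6903) = -0.36632
  P(2)·log₂(P(2)/Q(2)) = 0.25·log₂(0.25/0.0099) = 1.16459
  P(3)·log₂(P(3)/Q(3)) = 0.25·log₂(0.25/0.1678) = 0.14380
  P(4)·log₂(P(4)/Q(4)) = 0.25·log₂(0.25/0.132) = 0.23035

D_KL(P||Q) = -0.36632 + 1.16459 + 0.14380 + 0.23035 = 1.17242 ≈ 1.1724 bits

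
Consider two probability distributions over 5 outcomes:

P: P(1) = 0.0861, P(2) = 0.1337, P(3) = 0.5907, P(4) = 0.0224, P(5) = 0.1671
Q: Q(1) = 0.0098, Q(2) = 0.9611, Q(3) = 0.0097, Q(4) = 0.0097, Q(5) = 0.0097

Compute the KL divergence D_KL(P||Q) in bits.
4.1046 bits

D_KL(P||Q) = Σ P(x) log₂(P(x)/Q(x))

Computing term by term:
  P(1)·log₂(P(1)/Q(1)) = 0.0861·log₂(0.0861/0.0098) = 0.26994
  P(2)·log₂(P(2)/Q(2)) = 0.1337·log₂(0.1337/0.9611) = -0.38047
  P(3)·log₂(P(3)/Q(3)) = 0.5907·log₂(0.5907/0.0097) = 3.50185
  P(4)·log₂(P(4)/Q(4)) = 0.0224·log₂(0.0224/0.0097) = 0.02705
  P(5)·log₂(P(5)/Q(5)) = 0.1671·log₂(0.1671/0.0097) = 0.68621

D_KL(P||Q) = 0.26994 - 0.38047 + 3.50185 + 0.02705 + 0.68621 = 4.10458 ≈ 4.1046 bits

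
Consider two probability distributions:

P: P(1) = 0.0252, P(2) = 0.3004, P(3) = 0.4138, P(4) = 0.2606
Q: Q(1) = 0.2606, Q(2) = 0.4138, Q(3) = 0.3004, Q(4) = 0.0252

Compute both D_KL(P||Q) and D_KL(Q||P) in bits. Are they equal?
D_KL(P||Q) = 0.8458 bits, D_KL(Q||P) = 0.8458 bits. Yes, in this case they are equal (although KL divergence is not symmetric in general).

D_KL(P||Q) = Σ P(x) log₂(P(x)/Q(x))

Computing term by term:
  P(1)·log₂(P(1)/Q(1)) = 0.0252·log₂(0.0252/0.2606) = -0.08493
  P(2)·log₂(P(2)/Q(2)) = 0.3004·log₂(0.3004/0.4138) = -0.13880
  P(3)·log₂(P(3)/Q(3)) = 0.4138·log₂(0.4138/0.3004) = 0.19120
  P(4)·log₂(P(4)/Q(4)) = 0.2606·log₂(0.2606/0.0252) = 0.87831

D_KL(P||Q) = -0.08493 - 0.13880 + 0.19120 + 0.87831 = 0.84578 ≈ 0.8458 bits

D_KL(Q||P) = Σ Q(x) log₂(Q(x)/P(x))

Computing term by term:
  Q(1)·log₂(Q(1)/P(1)) = 0.2606·log₂(0.2606/0.0252) = 0.87831
  Q(2)·log₂(Q(2)/P(2)) = 0.4138·log₂(0.4138/0.3004) = 0.19120
  Q(3)·log₂(Q(3)/P(3)) = 0.3004·log₂(0.3004/0.4138) = -0.13880
  Q(4)·log₂(Q(4)/P(4)) = 0.0252·log₂(0.0252/0.2606) = -0.08493

D_KL(Q||P) = 0.87831 + 0.19120 - 0.13880 - 0.08493 = 0.84578 ≈ 0.8458 bits

These ARE equal here. Q is P with outcomes relabeled (Q(1) = P(4), Q(2) = P(3), Q(3) = P(2), Q(4) = P(1)) by a relabeling that is its own inverse, so the two sums contain exactly the same terms in a different order. This is a special case — KL divergence is not symmetric in general: D_KL(P||Q) ≠ D_KL(Q||P) for most P, Q.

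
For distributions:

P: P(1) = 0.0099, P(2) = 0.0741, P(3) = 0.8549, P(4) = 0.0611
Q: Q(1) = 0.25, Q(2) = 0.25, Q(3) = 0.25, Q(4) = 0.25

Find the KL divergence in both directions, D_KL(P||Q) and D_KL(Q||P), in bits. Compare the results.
D_KL(P||Q) = 1.2161 bits, D_KL(Q||P) = 1.6679 bits. D_KL(Q||P) is larger than D_KL(P||Q) by 0.4518 bits; the two directions differ.

D_KL(P||Q) = Σ P(x) log₂(P(x)/Q(x))

Computing term by term:
  P(1)·log₂(P(1)/Q(1)) = 0.0099·log₂(0.0099/0.25) = -0.04612
  P(2)·log₂(P(2)/Q(2)) = 0.0741·log₂(0.0741/0.25) = -0.13000
  P(3)·log₂(P(3)/Q(3)) = 0.8549·log₂(0.8549/0.25) = 1.51645
  P(4)·log₂(P(4)/Q(4)) = 0.0611·log₂(0.0611/0.25) = -0.12420

D_KL(P||Q) = -0.04612 - 0.13000 + 1.51645 - 0.12420 = 1.21613 ≈ 1.2161 bits

D_KL(Q||P) = Σ Q(x) log₂(Q(x)/P(x))

Computing term by term:
  Q(1)·log₂(Q(1)/P(1)) = 0.25·log₂(0.25/0.0099) = 1.16459
  Q(2)·log₂(Q(2)/P(2)) = 0.25·log₂(0.25/0.0741) = 0.43860
  Q(3)·log₂(Q(3)/P(3)) = 0.25·log₂(0.25/0.8549) = -0.44346
  Q(4)·log₂(Q(4)/P(4)) = 0.25·log₂(0.25/0.0611) = 0.50817

D_KL(Q||P) = 1.16459 + 0.43860 - 0.44346 + 0.50817 = 1.66790 ≈ 1.6679 bits

These are NOT equal (difference: 0.4518 bits). KL divergence is asymmetric: D_KL(P||Q) ≠ D_KL(Q||P) in general.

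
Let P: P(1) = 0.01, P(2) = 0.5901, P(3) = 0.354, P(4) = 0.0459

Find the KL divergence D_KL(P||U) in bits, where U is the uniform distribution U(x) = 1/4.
0.7501 bits

U(i) = 1/4 for all i

D_KL(P||U) = Σ P(x) log₂(P(x) / (1/4))
           = Σ P(x) log₂(P(x)) + log₂(4)
           = log₂(4) - H(P)

H(P) = -Σ P(x) log₂(P(x)):
  -P(1)·log₂(P(1)) = -(0.01)·log₂(0.01) = 0.06644
  -P(2)·log₂(P(2)) = -(0.5901)·log₂(0.5901) = 0.44905
  -P(3)·log₂(P(3)) = -(0.354)·log₂(0.354) = 0.53036
  -P(4)·log₂(P(4)) = -(0.0459)·log₂(0.0459) = 0.20404
H(P) = 0.06644 + 0.44905 + 0.53036 + 0.20404 = 1.24989 bits

log₂(4) = 2.00000 bits

D_KL(P||U) = 2.00000 - 1.24989 = 0.75011 ≈ 0.7501 bits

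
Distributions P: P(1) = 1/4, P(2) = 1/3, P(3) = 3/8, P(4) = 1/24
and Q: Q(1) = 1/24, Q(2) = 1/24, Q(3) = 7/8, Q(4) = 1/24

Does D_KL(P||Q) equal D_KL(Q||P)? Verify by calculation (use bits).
D_KL(P||Q) = 1.1878 bits, D_KL(Q||P) = 0.8369 bits. No — D_KL(P||Q) ≠ D_KL(Q||P) for this pair.

D_KL(P||Q) = Σ P(x) log₂(P(x)/Q(x))

Computing term by term:
  P(1)·log₂(P(1)/Q(1)) = (1/4)·log₂((1/4)/(1/24)) = 0.64624
  P(2)·log₂(P(2)/Q(2)) = (1/3)·log₂((1/3)/(1/24)) = 1.00000
  P(3)·log₂(P(3)/Q(3)) = (3/8)·log₂((3/8)/(7/8)) = -0.45840
  P(4)·log₂(P(4)/Q(4)) = (1/24)·log₂((1/24)/(1/24)) = 0.00000

D_KL(P||Q) = 0.64624 + 1.00000 - 0.45840 + 0.00000 = 1.18784 ≈ 1.1878 bits

D_KL(Q||P) = Σ Q(x) log₂(Q(x)/P(x))

Computing term by term:
  Q(1)·log₂(Q(1)/P(1)) = (1/24)·log₂((1/24)/(1/4)) = -0.10771
  Q(2)·log₂(Q(2)/P(2)) = (1/24)·log₂((1/24)/(1/3)) = -0.12500
  Q(3)·log₂(Q(3)/P(3)) = (7/8)·log₂((7/8)/(3/8)) = 1.06959
  Q(4)·log₂(Q(4)/P(4)) = (1/24)·log₂((1/24)/(1/24)) = 0.00000

D_KL(Q||P) = -0.10771 - 0.12500 + 1.06959 + 0.00000 = 0.83688 ≈ 0.8369 bits

These are NOT equal (difference: 0.3509 bits). KL divergence is asymmetric: D_KL(P||Q) ≠ D_KL(Q||P) in general.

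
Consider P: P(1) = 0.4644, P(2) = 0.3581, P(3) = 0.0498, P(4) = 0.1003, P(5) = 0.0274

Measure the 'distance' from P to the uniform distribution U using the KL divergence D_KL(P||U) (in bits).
0.5870 bits

U(i) = 1/5 for all i

D_KL(P||U) = Σ P(x) log₂(P(x) / (1/5))
           = Σ P(x) log₂(P(x)) + log₂(5)
           = log₂(5) - H(P)

H(P) = -Σ P(x) log₂(P(x)):
  -P(1)·log₂(P(1)) = -(0.4644)·log₂(0.4644) = 0.51389
  -P(2)·log₂(P(2)) = -(0.3581)·log₂(0.3581) = 0.53055
  -P(3)·log₂(P(3)) = -(0.0498)·log₂(0.0498) = 0.21552
  -P(4)·log₂(P(4)) = -(0.1003)·log₂(0.1003) = 0.33276
  -P(5)·log₂(P(5)) = -(0.0274)·log₂(0.0274) = 0.14220
H(P) = 0.51389 + 0.53055 + 0.21552 + 0.33276 + 0.14220 = 1.73492 bits

log₂(5) = 2.32193 bits

D_KL(P||U) = 2.32193 - 1.73492 = 0.58701 ≈ 0.5870 bits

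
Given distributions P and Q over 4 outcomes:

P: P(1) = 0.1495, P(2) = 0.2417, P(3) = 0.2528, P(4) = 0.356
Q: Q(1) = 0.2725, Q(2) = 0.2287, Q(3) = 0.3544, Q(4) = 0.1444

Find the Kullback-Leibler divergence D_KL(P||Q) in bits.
0.2300 bits

D_KL(P||Q) = Σ P(x) log₂(P(x)/Q(x))

Computing term by term:
  P(1)·log₂(P(1)/Q(1)) = 0.1495·log₂(0.1495/0.2725) = -0.12948
  P(2)·log₂(P(2)/Q(2)) = 0.2417·log₂(0.2417/0.2287) = 0.01928
  P(3)·log₂(P(3)/Q(3)) = 0.2528·log₂(0.2528/0.3544) = -0.12321
  P(4)·log₂(P(4)/Q(4)) = 0.356·log₂(0.356/0.1444) = 0.46344

D_KL(P||Q) = -0.12948 + 0.01928 - 0.12321 + 0.46344 = 0.23003 ≈ 0.2300 bits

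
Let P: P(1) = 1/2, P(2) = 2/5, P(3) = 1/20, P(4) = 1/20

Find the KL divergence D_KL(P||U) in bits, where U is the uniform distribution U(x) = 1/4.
0.5390 bits

U(i) = 1/4 for all i

D_KL(P||U) = Σ P(x) log₂(P(x) / (1/4))
           = Σ P(x) log₂(P(x)) + log₂(4)
           = log₂(4) - H(P)

H(P) = -Σ P(x) log₂(P(x)):
  -P(1)·log₂(P(1)) = -(1/2)·log₂(1/2) = 0.50000
  -P(2)·log₂(P(2)) = -(2/5)·log₂(2/5) = 0.52877
  -P(3)·log₂(P(3)) = -(1/20)·log₂(1/20) = 0.21610
  -P(4)·log₂(P(4)) = -(1/20)·log₂(1/20) = 0.21610
H(P) = 0.50000 + 0.52877 + 0.21610 + 0.21610 = 1.46097 bits

log₂(4) = 2.00000 bits

D_KL(P||U) = 2.00000 - 1.46097 = 0.53903 ≈ 0.5390 bits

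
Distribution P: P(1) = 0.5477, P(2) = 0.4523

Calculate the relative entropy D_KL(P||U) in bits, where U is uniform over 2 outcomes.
0.0066 bits

U(i) = 1/2 for all i

D_KL(P||U) = Σ P(x) log₂(P(x) / (1/2))
           = Σ P(x) log₂(P(x)) + log₂(2)
           = log₂(2) - H(P)

H(P) = -Σ P(x) log₂(P(x)):
  -P(1)·log₂(P(1)) = -(0.5477)·log₂(0.5477) = 0.47570
  -P(2)·log₂(P(2)) = -(0.4523)·log₂(0.4523) = 0.51772
H(P) = 0.47570 + 0.51772 = 0.99342 bits

log₂(2) = 1.00000 bits

D_KL(P||U) = 1.00000 - 0.99342 = 0.00658 ≈ 0.0066 bits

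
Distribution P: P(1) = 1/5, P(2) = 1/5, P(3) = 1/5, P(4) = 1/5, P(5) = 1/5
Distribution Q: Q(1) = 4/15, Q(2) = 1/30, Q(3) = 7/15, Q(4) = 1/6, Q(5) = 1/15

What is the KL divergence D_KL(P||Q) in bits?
0.5591 bits

D_KL(P||Q) = Σ P(x) log₂(P(x)/Q(x))

Computing term by term:
  P(1)·log₂(P(1)/Q(1)) = (1/5)·log₂((1/5)/(4/15)) = -0.08301
  P(2)·log₂(P(2)/Q(2)) = (1/5)·log₂((1/5)/(1/30)) = 0.51699
  P(3)·log₂(P(3)/Q(3)) = (1/5)·log₂((1/5)/(7/15)) = -0.24448
  P(4)·log₂(P(4)/Q(4)) = (1/5)·log₂((1/5)/(1/6)) = 0.05261
  P(5)·log₂(P(5)/Q(5)) = (1/5)·log₂((1/5)/(1/15)) = 0.31699

D_KL(P||Q) = -0.08301 + 0.51699 - 0.24448 + 0.05261 + 0.31699 = 0.55910 ≈ 0.5591 bits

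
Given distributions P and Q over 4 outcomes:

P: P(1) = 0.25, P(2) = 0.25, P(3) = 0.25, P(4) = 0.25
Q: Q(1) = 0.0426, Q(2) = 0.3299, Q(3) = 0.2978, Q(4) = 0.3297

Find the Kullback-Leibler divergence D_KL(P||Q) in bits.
0.3753 bits

D_KL(P||Q) = Σ P(x) log₂(P(x)/Q(x))

Computing term by term:
  P(1)·log₂(P(1)/Q(1)) = 0.25·log₂(0.25/0.0426) = 0.63825
  P(2)·log₂(P(2)/Q(2)) = 0.25·log₂(0.25/0.3299) = -0.10003
  P(3)·log₂(P(3)/Q(3)) = 0.25·log₂(0.25/0.2978) = -0.06310
  P(4)·log₂(P(4)/Q(4)) = 0.25·log₂(0.25/0.3297) = -0.09981

D_KL(P||Q) = 0.63825 - 0.10003 - 0.06310 - 0.09981 = 0.37531 ≈ 0.3753 bits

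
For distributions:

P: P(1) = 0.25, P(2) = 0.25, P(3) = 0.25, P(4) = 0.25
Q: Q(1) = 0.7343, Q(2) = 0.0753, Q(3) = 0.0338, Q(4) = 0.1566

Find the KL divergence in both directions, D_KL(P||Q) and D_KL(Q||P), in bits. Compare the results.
D_KL(P||Q) = 0.9346 bits, D_KL(Q||P) = 0.8078 bits. D_KL(P||Q) is larger than D_KL(Q||P) by 0.1268 bits; the two directions differ.

D_KL(P||Q) = Σ P(x) log₂(P(x)/Q(x))

Computing term by term:
  P(1)·log₂(P(1)/Q(1)) = 0.25·log₂(0.25/0.7343) = -0.38861
  P(2)·log₂(P(2)/Q(2)) = 0.25·log₂(0.25/0.0753) = 0.43280
  P(3)·log₂(P(3)/Q(3)) = 0.25·log₂(0.25/0.0338) = 0.72171
  P(4)·log₂(P(4)/Q(4)) = 0.25·log₂(0.25/0.1566) = 0.16871

D_KL(P||Q) = -0.38861 + 0.43280 + 0.72171 + 0.16871 = 0.93461 ≈ 0.9346 bits

D_KL(Q||P) = Σ Q(x) log₂(Q(x)/P(x))

Computing term by term:
  Q(1)·log₂(Q(1)/P(1)) = 0.7343·log₂(0.7343/0.25) = 1.14143
  Q(2)·log₂(Q(2)/P(2)) = 0.0753·log₂(0.0753/0.25) = -0.13036
  Q(3)·log₂(Q(3)/P(3)) = 0.0338·log₂(0.0338/0.25) = -0.09757
  Q(4)·log₂(Q(4)/P(4)) = 0.1566·log₂(0.1566/0.25) = -0.10568

D_KL(Q||P) = 1.14143 - 0.13036 - 0.09757 - 0.10568 = 0.80782 ≈ 0.8078 bits

These are NOT equal (difference: 0.1268 bits). KL divergence is asymmetric: D_KL(P||Q) ≠ D_KL(Q||P) in general.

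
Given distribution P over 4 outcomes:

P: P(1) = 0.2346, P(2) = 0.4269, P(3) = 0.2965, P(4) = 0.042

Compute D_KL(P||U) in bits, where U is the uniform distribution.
0.2729 bits

U(i) = 1/4 for all i

D_KL(P||U) = Σ P(x) log₂(P(x) / (1/4))
           = Σ P(x) log₂(P(x)) + log₂(4)
           = log₂(4) - H(P)

H(P) = -Σ P(x) log₂(P(x)):
  -P(1)·log₂(P(1)) = -(0.2346)·log₂(0.2346) = 0.49072
  -P(2)·log₂(P(2)) = -(0.4269)·log₂(0.4269) = 0.52425
  -P(3)·log₂(P(3)) = -(0.2965)·log₂(0.2965) = 0.52003
  -P(4)·log₂(P(4)) = -(0.042)·log₂(0.042) = 0.19209
H(P) = 0.49072 + 0.52425 + 0.52003 + 0.19209 = 1.72709 bits

log₂(4) = 2.00000 bits

D_KL(P||U) = 2.00000 - 1.72709 = 0.27291 ≈ 0.2729 bits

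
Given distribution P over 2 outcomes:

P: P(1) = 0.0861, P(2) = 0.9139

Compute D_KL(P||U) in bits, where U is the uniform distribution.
0.5767 bits

U(i) = 1/2 for all i

D_KL(P||U) = Σ P(x) log₂(P(x) / (1/2))
           = Σ P(x) log₂(P(x)) + log₂(2)
           = log₂(2) - H(P)

H(P) = -Σ P(x) log₂(P(x)):
  -P(1)·log₂(P(1)) = -(0.0861)·log₂(0.0861) = 0.30461
  -P(2)·log₂(P(2)) = -(0.9139)·log₂(0.9139) = 0.11871
H(P) = 0.30461 + 0.11871 = 0.42332 bits

log₂(2) = 1.00000 bits

D_KL(P||U) = 1.00000 - 0.42332 = 0.57668 ≈ 0.5767 bits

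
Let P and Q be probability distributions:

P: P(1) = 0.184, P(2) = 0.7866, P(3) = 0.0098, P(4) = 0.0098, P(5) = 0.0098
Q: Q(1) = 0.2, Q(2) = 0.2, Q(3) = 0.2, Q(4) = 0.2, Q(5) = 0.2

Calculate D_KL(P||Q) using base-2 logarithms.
1.4040 bits

D_KL(P||Q) = Σ P(x) log₂(P(x)/Q(x))

Computing term by term:
  P(1)·log₂(P(1)/Q(1)) = 0.184·log₂(0.184/0.2) = -0.02213
  P(2)·log₂(P(2)/Q(2)) = 0.7866·log₂(0.7866/0.2) = 1.55403
  P(3)·log₂(P(3)/Q(3)) = 0.0098·log₂(0.0098/0.2) = -0.04264
  P(4)·log₂(P(4)/Q(4)) = 0.0098·log₂(0.0098/0.2) = -0.04264
  P(5)·log₂(P(5)/Q(5)) = 0.0098·log₂(0.0098/0.2) = -0.04264

D_KL(P||Q) = -0.02213 + 1.55403 - 0.04264 - 0.04264 - 0.04264 = 1.40398 ≈ 1.4040 bits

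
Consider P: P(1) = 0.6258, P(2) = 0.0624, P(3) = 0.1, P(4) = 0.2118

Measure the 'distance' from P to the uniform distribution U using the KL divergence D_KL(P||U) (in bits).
0.5206 bits

U(i) = 1/4 for all i

D_KL(P||U) = Σ P(x) log₂(P(x) / (1/4))
           = Σ P(x) log₂(P(x)) + log₂(4)
           = log₂(4) - H(P)

H(P) = -Σ P(x) log₂(P(x)):
  -P(1)·log₂(P(1)) = -(0.6258)·log₂(0.6258) = 0.42318
  -P(2)·log₂(P(2)) = -(0.0624)·log₂(0.0624) = 0.24974
  -P(3)·log₂(P(3)) = -(0.1)·log₂(0.1) = 0.33219
  -P(4)·log₂(P(4)) = -(0.2118)·log₂(0.2118) = 0.47427
H(P) = 0.42318 + 0.24974 + 0.33219 + 0.47427 = 1.47938 bits

log₂(4) = 2.00000 bits

D_KL(P||U) = 2.00000 - 1.47938 = 0.52062 ≈ 0.5206 bits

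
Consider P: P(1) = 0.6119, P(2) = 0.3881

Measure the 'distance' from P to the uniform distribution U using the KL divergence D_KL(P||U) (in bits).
0.0364 bits

U(i) = 1/2 for all i

D_KL(P||U) = Σ P(x) log₂(P(x) / (1/2))
           = Σ P(x) log₂(P(x)) + log₂(2)
           = log₂(2) - H(P)

H(P) = -Σ P(x) log₂(P(x)):
  -P(1)·log₂(P(1)) = -(0.6119)·log₂(0.6119) = 0.43361
  -P(2)·log₂(P(2)) = -(0.3881)·log₂(0.3881) = 0.52995
H(P) = 0.43361 + 0.52995 = 0.96356 bits

log₂(2) = 1.00000 bits

D_KL(P||U) = 1.00000 - 0.96356 = 0.03644 ≈ 0.0364 bits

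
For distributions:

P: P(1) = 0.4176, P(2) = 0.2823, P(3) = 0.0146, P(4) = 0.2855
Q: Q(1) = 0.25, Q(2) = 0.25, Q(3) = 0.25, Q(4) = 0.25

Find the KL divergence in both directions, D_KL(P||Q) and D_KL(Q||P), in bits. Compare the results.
D_KL(P||Q) = 0.3535 bits, D_KL(Q||P) = 0.7477 bits. D_KL(Q||P) is larger than D_KL(P||Q) by 0.3942 bits; the two directions differ.

D_KL(P||Q) = Σ P(x) log₂(P(x)/Q(x))

Computing term by term:
  P(1)·log₂(P(1)/Q(1)) = 0.4176·log₂(0.4176/0.25) = 0.30910
  P(2)·log₂(P(2)/Q(2)) = 0.2823·log₂(0.2823/0.25) = 0.04949
  P(3)·log₂(P(3)/Q(3)) = 0.0146·log₂(0.0146/0.25) = -0.05983
  P(4)·log₂(P(4)/Q(4)) = 0.2855·log₂(0.2855/0.25) = 0.05469

D_KL(P||Q) = 0.30910 + 0.04949 - 0.05983 + 0.05469 = 0.35345 ≈ 0.3535 bits

D_KL(Q||P) = Σ Q(x) log₂(Q(x)/P(x))

Computing term by term:
  Q(1)·log₂(Q(1)/P(1)) = 0.25·log₂(0.25/0.4176) = -0.18505
  Q(2)·log₂(Q(2)/P(2)) = 0.25·log₂(0.25/0.2823) = -0.04383
  Q(3)·log₂(Q(3)/P(3)) = 0.25·log₂(0.25/0.0146) = 1.02447
  Q(4)·log₂(Q(4)/P(4)) = 0.25·log₂(0.25/0.2855) = -0.04789

D_KL(Q||P) = -0.18505 - 0.04383 + 1.02447 - 0.04789 = 0.74770 ≈ 0.7477 bits

These are NOT equal (difference: 0.3942 bits). KL divergence is asymmetric: D_KL(P||Q) ≠ D_KL(Q||P) in general.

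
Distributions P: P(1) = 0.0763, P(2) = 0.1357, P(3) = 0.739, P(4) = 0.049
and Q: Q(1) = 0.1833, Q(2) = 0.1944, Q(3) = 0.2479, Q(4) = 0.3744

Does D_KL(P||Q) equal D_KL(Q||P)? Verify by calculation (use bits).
D_KL(P||Q) = 0.8539 bits, D_KL(Q||P) = 1.0403 bits. No — D_KL(P||Q) ≠ D_KL(Q||P) for this pair.

D_KL(P||Q) = Σ P(x) log₂(P(x)/Q(x))

Computing term by term:
  P(1)·log₂(P(1)/Q(1)) = 0.0763·log₂(0.0763/0.1833) = -0.09648
  P(2)·log₂(P(2)/Q(2)) = 0.1357·log₂(0.1357/0.1944) = -0.07038
  P(3)·log₂(P(3)/Q(3)) = 0.739·log₂(0.739/0.2479) = 1.16453
  P(4)·log₂(P(4)/Q(4)) = 0.049·log₂(0.049/0.3744) = -0.14375

D_KL(P||Q) = -0.09648 - 0.07038 + 1.16453 - 0.14375 = 0.85392 ≈ 0.8539 bits

D_KL(Q||P) = Σ Q(x) log₂(Q(x)/P(x))

Computing term by term:
  Q(1)·log₂(Q(1)/P(1)) = 0.1833·log₂(0.1833/0.0763) = 0.23177
  Q(2)·log₂(Q(2)/P(2)) = 0.1944·log₂(0.1944/0.1357) = 0.10082
  Q(3)·log₂(Q(3)/P(3)) = 0.2479·log₂(0.2479/0.739) = -0.39064
  Q(4)·log₂(Q(4)/P(4)) = 0.3744·log₂(0.3744/0.049) = 1.09839

D_KL(Q||P) = 0.23177 + 0.10082 - 0.39064 + 1.09839 = 1.04034 ≈ 1.0403 bits

These are NOT equal (difference: 0.1864 bits). KL divergence is asymmetric: D_KL(P||Q) ≠ D_KL(Q||P) in general.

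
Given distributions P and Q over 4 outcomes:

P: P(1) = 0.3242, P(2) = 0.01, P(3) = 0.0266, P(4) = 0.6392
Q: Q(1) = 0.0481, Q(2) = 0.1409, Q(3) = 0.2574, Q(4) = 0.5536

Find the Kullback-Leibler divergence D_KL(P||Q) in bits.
0.8998 bits

D_KL(P||Q) = Σ P(x) log₂(P(x)/Q(x))

Computing term by term:
  P(1)·log₂(P(1)/Q(1)) = 0.3242·log₂(0.3242/0.0481) = 0.89245
  P(2)·log₂(P(2)/Q(2)) = 0.01·log₂(0.01/0.1409) = -0.03817
  P(3)·log₂(P(3)/Q(3)) = 0.0266·log₂(0.0266/0.2574) = -0.08710
  P(4)·log₂(P(4)/Q(4)) = 0.6392·log₂(0.6392/0.5536) = 0.13259

D_KL(P||Q) = 0.89245 - 0.03817 - 0.08710 + 0.13259 = 0.89977 ≈ 0.8998 bits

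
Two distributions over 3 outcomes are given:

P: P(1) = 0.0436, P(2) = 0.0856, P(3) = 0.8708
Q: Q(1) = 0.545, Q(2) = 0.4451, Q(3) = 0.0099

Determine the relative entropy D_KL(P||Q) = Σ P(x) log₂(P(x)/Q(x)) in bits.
5.2618 bits

D_KL(P||Q) = Σ P(x) log₂(P(x)/Q(x))

Computing term by term:
  P(1)·log₂(P(1)/Q(1)) = 0.0436·log₂(0.0436/0.545) = -0.15887
  P(2)·log₂(P(2)/Q(2)) = 0.0856·log₂(0.0856/0.4451) = -0.20360
  P(3)·log₂(P(3)/Q(3)) = 0.8708·log₂(0.8708/0.0099) = 5.62430

D_KL(P||Q) = -0.15887 - 0.20360 + 5.62430 = 5.26183 ≈ 5.2618 bits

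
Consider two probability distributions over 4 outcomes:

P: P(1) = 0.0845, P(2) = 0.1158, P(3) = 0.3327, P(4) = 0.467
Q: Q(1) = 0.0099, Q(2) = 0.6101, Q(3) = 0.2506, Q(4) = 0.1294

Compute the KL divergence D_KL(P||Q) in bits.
0.9845 bits

D_KL(P||Q) = Σ P(x) log₂(P(x)/Q(x))

Computing term by term:
  P(1)·log₂(P(1)/Q(1)) = 0.0845·log₂(0.0845/0.0099) = 0.26140
  P(2)·log₂(P(2)/Q(2)) = 0.1158·log₂(0.1158/0.6101) = -0.27762
  P(3)·log₂(P(3)/Q(3)) = 0.3327·log₂(0.3327/0.2506) = 0.13602
  P(4)·log₂(P(4)/Q(4)) = 0.467·log₂(0.467/0.1294) = 0.86469

D_KL(P||Q) = 0.26140 - 0.27762 + 0.13602 + 0.86469 = 0.98449 ≈ 0.9845 bits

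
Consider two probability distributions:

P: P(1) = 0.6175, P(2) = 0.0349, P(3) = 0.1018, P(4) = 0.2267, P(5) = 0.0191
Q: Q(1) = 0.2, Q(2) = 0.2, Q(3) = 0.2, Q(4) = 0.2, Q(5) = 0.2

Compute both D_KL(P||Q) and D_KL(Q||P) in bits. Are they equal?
D_KL(P||Q) = 0.7935 bits, D_KL(Q||P) = 1.0148 bits. No, they are not equal.

D_KL(P||Q) = Σ P(x) log₂(P(x)/Q(x))

Computing term by term:
  P(1)·log₂(P(1)/Q(1)) = 0.6175·log₂(0.6175/0.2) = 1.00433
  P(2)·log₂(P(2)/Q(2)) = 0.0349·log₂(0.0349/0.2) = -0.08790
  P(3)·log₂(P(3)/Q(3)) = 0.1018·log₂(0.1018/0.2) = -0.09918
  P(4)·log₂(P(4)/Q(4)) = 0.2267·log₂(0.2267/0.2) = 0.04098
  P(5)·log₂(P(5)/Q(5)) = 0.0191·log₂(0.0191/0.2) = -0.06472

D_KL(P||Q) = 1.00433 - 0.08790 - 0.09918 + 0.04098 - 0.06472 = 0.79351 ≈ 0.7935 bits

D_KL(Q||P) = Σ Q(x) log₂(Q(x)/P(x))

Computing term by term:
  Q(1)·log₂(Q(1)/P(1)) = 0.2·log₂(0.2/0.6175) = -0.32529
  Q(2)·log₂(Q(2)/P(2)) = 0.2·log₂(0.2/0.0349) = 0.50374
  Q(3)·log₂(Q(3)/P(3)) = 0.2·log₂(0.2/0.1018) = 0.19485
  Q(4)·log₂(Q(4)/P(4)) = 0.2·log₂(0.2/0.2267) = -0.03616
  Q(5)·log₂(Q(5)/P(5)) = 0.2·log₂(0.2/0.0191) = 0.67767

D_KL(Q||P) = -0.32529 + 0.50374 + 0.19485 - 0.03616 + 0.67767 = 1.01481 ≈ 1.0148 bits

These are NOT equal (difference: 0.2213 bits). KL divergence is asymmetric: D_KL(P||Q) ≠ D_KL(Q||P) in general.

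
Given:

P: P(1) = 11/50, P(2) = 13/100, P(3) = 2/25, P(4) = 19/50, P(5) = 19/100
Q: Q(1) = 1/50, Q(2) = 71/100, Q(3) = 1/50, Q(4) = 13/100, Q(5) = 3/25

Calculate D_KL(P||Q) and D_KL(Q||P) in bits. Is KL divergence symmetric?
D_KL(P||Q) = 1.3167 bits, D_KL(Q||P) = 1.3491 bits. No, KL divergence is not symmetric.

D_KL(P||Q) = Σ P(x) log₂(P(x)/Q(x))

Computing term by term:
  P(1)·log₂(P(1)/Q(1)) = (11/50)·log₂((11/50)/(1/50)) = 0.76107
  P(2)·log₂(P(2)/Q(2)) = (13/100)·log₂((13/100)/(71/100)) = -0.31841
  P(3)·log₂(P(3)/Q(3)) = (2/25)·log₂((2/25)/(1/50)) = 0.16000
  P(4)·log₂(P(4)/Q(4)) = (19/50)·log₂((19/50)/(13/100)) = 0.58805
  P(5)·log₂(P(5)/Q(5)) = (19/100)·log₂((19/100)/(3/25)) = 0.12596

D_KL(P||Q) = 0.76107 - 0.31841 + 0.16000 + 0.58805 + 0.12596 = 1.31667 ≈ 1.3167 bits

D_KL(Q||P) = Σ Q(x) log₂(Q(x)/P(x))

Computing term by term:
  Q(1)·log₂(Q(1)/P(1)) = (1/50)·log₂((1/50)/(11/50)) = -0.06919
  Q(2)·log₂(Q(2)/P(2)) = (71/100)·log₂((71/100)/(13/100)) = 1.73901
  Q(3)·log₂(Q(3)/P(3)) = (1/50)·log₂((1/50)/(2/25)) = -0.04000
  Q(4)·log₂(Q(4)/P(4)) = (13/100)·log₂((13/100)/(19/50)) = -0.20117
  Q(5)·log₂(Q(5)/P(5)) = (3/25)·log₂((3/25)/(19/100)) = -0.07956

D_KL(Q||P) = -0.06919 + 1.73901 - 0.04000 - 0.20117 - 0.07956 = 1.34909 ≈ 1.3491 bits

These are NOT equal (difference: 0.0324 bits). KL divergence is asymmetric: D_KL(P||Q) ≠ D_KL(Q||P) in general.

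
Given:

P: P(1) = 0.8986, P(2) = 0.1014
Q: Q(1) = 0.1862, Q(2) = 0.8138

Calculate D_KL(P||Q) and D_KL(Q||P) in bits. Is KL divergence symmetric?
D_KL(P||Q) = 1.7359 bits, D_KL(Q||P) = 2.0223 bits. No, KL divergence is not symmetric.

D_KL(P||Q) = Σ P(x) log₂(P(x)/Q(x))

Computing term by term:
  P(1)·log₂(P(1)/Q(1)) = 0.8986·log₂(0.8986/0.1862) = 2.04056
  P(2)·log₂(P(2)/Q(2)) = 0.1014·log₂(0.1014/0.8138) = -0.30467

D_KL(P||Q) = 2.04056 - 0.30467 = 1.73589 ≈ 1.7359 bits

D_KL(Q||P) = Σ Q(x) log₂(Q(x)/P(x))

Computing term by term:
  Q(1)·log₂(Q(1)/P(1)) = 0.1862·log₂(0.1862/0.8986) = -0.42283
  Q(2)·log₂(Q(2)/P(2)) = 0.8138·log₂(0.8138/0.1014) = 2.44516

D_KL(Q||P) = -0.42283 + 2.44516 = 2.02233 ≈ 2.0223 bits

These are NOT equal (difference: 0.2864 bits). KL divergence is asymmetric: D_KL(P||Q) ≠ D_KL(Q||P) in general.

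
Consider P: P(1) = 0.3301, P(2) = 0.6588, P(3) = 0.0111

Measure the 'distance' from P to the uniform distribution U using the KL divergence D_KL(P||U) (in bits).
0.5884 bits

U(i) = 1/3 for all i

D_KL(P||U) = Σ P(x) log₂(P(x) / (1/3))
           = Σ P(x) log₂(P(x)) + log₂(3)
           = log₂(3) - H(P)

H(P) = -Σ P(x) log₂(P(x)):
  -P(1)·log₂(P(1)) = -(0.3301)·log₂(0.3301) = 0.52784
  -P(2)·log₂(P(2)) = -(0.6588)·log₂(0.6588) = 0.39666
  -P(3)·log₂(P(3)) = -(0.0111)·log₂(0.0111) = 0.07208
H(P) = 0.52784 + 0.39666 + 0.07208 = 0.99658 bits

log₂(3) = 1.58496 bits

D_KL(P||U) = 1.58496 - 0.99658 = 0.58838 ≈ 0.5884 bits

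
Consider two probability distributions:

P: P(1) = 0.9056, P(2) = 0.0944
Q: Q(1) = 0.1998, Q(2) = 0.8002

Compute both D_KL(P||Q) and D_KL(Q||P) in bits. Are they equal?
D_KL(P||Q) = 1.6834 bits, D_KL(Q||P) = 2.0318 bits. No, they are not equal.

D_KL(P||Q) = Σ P(x) log₂(P(x)/Q(x))

Computing term by term:
  P(1)·log₂(P(1)/Q(1)) = 0.9056·log₂(0.9056/0.1998) = 1.97450
  P(2)·log₂(P(2)/Q(2)) = 0.0944·log₂(0.0944/0.8002) = -0.29108

D_KL(P||Q) = 1.97450 - 0.29108 = 1.68342 ≈ 1.6834 bits

D_KL(Q||P) = Σ Q(x) log₂(Q(x)/P(x))

Computing term by term:
  Q(1)·log₂(Q(1)/P(1)) = 0.1998·log₂(0.1998/0.9056) = -0.43563
  Q(2)·log₂(Q(2)/P(2)) = 0.8002·log₂(0.8002/0.0944) = 2.46742

D_KL(Q||P) = -0.43563 + 2.46742 = 2.03179 ≈ 2.0318 bits

These are NOT equal (difference: 0.3484 bits). KL divergence is asymmetric: D_KL(P||Q) ≠ D_KL(Q||P) in general.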